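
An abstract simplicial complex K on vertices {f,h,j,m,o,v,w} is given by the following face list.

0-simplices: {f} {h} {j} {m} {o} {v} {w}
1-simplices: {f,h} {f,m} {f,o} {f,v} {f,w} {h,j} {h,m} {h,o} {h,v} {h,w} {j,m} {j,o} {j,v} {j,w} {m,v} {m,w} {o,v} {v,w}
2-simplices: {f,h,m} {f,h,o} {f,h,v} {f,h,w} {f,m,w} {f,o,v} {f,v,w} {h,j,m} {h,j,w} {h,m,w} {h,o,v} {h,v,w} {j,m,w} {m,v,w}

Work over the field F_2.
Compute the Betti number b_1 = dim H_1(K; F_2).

n_0=7 n_1=18 n_2=14  [Z2]
∂1: piv[fh,fm,fo,fv,fw,hj] rk=6  ker:hm,ho,hv,hw,jm,jo,jv,jw,mv,mw,ov,vw
∂2: piv[fhm,fho,fhv,fhw,fmw,fov,fvw,hjm,hjw,mvw] rk=10  ker:hmw,hov,hvw,jmw
b_1=(18−6)−10=2

b_1=2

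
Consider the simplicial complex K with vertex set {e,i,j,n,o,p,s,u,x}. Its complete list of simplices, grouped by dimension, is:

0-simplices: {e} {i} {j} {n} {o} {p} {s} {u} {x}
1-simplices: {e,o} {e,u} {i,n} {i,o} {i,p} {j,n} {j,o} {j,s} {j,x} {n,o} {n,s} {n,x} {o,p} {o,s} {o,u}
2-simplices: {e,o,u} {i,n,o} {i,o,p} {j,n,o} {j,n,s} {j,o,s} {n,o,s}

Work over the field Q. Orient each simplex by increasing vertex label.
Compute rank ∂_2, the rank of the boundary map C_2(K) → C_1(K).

rank∂_2=6

n_0=9 n_1=15 n_2=7  [Q]
∂1: piv[eo,eu,in,io,ip,jn,js,jx] rk=8  ker:jo,no,ns,nx,op,os,ou
∂2: piv[eou,ino,iop,jno,jns,jos] rk=6  ker:nos
rk∂_2=6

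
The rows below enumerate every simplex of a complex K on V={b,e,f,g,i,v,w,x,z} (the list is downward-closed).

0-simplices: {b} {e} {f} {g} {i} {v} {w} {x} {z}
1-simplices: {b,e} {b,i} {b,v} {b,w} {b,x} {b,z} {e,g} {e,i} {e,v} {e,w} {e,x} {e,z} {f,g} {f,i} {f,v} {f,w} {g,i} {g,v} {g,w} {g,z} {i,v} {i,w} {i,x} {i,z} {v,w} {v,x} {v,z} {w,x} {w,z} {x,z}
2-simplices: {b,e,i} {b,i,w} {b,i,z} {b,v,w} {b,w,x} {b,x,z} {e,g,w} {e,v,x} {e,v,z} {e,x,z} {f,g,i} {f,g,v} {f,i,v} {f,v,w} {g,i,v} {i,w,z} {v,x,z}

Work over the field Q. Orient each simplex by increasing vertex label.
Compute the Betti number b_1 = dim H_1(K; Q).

b_1=7

n_0=9 n_1=30 n_2=17  [Q]
∂1: piv[be,bi,bv,bw,bx,bz,eg,fg] rk=8  ker:ei,ev,ew,ex,ez,fi,fv,fw,gi,gv,gw,gz,iv,iw,ix,iz,vw,vx,vz,wx,wz,xz
∂2: piv[bei,biw,biz,bvw,bwx,bxz,egw,evx,evz,exz,fgi,fgv,fiv,fvw,iwz] rk=15  ker:giv,vxz
b_1=(30−8)−15=7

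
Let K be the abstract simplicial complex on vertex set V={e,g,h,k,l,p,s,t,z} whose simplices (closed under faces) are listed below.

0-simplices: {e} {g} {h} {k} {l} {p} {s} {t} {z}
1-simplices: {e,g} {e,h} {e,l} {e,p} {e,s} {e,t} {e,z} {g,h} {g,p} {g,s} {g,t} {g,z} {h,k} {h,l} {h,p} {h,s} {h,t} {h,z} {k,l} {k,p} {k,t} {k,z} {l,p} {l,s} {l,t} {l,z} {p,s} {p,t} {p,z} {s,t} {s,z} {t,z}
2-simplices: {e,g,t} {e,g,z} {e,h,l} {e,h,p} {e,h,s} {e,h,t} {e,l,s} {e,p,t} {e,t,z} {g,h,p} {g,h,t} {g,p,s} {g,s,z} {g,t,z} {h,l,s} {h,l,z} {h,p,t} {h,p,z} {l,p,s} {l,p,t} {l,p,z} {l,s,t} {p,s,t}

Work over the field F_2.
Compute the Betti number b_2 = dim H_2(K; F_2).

b_2=4

n_0=9 n_1=32 n_2=23  [Z2]
∂1: piv[eg,eh,el,ep,es,et,ez,hk] rk=8  ker:gh,gp,gs,gt,gz,hl,hp,hs,ht,hz,kl,kp,kt,kz,lp,ls,lt,lz,ps,pt,pz,st,sz,tz
∂2: piv[egt,egz,ehl,ehp,ehs,eht,els,ept,etz,ghp,ght,gps,gsz,hlz,hpz,lps,lpt,lpz,lst] rk=19  ker:gtz,hls,hpt,pst
b_2=(23−19)−0=4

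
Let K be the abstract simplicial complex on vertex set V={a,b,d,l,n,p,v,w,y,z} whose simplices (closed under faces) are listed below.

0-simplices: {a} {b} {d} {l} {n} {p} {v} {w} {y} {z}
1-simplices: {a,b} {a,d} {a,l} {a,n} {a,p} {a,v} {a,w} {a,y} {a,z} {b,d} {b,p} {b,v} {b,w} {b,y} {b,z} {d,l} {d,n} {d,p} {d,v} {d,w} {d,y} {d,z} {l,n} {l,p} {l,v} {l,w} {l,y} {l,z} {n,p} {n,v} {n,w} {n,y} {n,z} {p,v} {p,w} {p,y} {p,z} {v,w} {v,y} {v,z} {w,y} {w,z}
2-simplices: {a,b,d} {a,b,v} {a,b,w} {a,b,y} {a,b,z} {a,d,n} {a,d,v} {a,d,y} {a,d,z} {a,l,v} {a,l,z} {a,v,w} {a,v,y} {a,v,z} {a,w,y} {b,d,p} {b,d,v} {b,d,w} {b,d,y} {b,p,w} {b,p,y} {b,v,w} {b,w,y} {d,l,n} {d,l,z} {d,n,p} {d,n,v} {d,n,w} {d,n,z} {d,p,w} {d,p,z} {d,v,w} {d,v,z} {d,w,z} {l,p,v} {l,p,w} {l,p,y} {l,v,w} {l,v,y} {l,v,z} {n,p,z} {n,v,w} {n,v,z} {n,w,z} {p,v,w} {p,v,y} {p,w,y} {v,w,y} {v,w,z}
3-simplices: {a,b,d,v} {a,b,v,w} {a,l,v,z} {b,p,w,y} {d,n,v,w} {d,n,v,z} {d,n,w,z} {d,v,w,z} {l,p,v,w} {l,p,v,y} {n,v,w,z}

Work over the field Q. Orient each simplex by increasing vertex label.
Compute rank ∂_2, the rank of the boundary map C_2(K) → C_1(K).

rank∂_2=31

n_0=10 n_1=42 n_2=49 n_3=11  [Q]
∂1: piv[ab,ad,al,an,ap,av,aw,ay,az] rk=9  ker:bd,bp,bv,bw,by,bz,dl,dn,dp,dv,dw,dy,dz,ln,lp,lv,lw,ly,lz,np,nv,nw,ny,nz,pv,pw,py,pz,vw,vy,vz,wy,wz
∂2: piv[abd,abv,abw,aby,abz,adn,adv,ady,adz,alv,alz,avw,avy,avz,awy,bdp,bdw,bpw,bpy,dln,dlz,dnp,dnv,dnw,dnz,dpz,dwz,lpv,lpw,lpy,lvw] rk=31  ker:bdv,bdy,bvw,bwy,dpw,dvw,dvz,lvy,lvz,npz,nvw,nvz,nwz,pvw,pvy,pwy,vwy,vwz
∂3: piv[abdv,abvw,alvz,bpwy,dnvw,dnvz,dnwz,dvwz,lpvw,lpvy] rk=10  ker:nvwz
rk∂_2=31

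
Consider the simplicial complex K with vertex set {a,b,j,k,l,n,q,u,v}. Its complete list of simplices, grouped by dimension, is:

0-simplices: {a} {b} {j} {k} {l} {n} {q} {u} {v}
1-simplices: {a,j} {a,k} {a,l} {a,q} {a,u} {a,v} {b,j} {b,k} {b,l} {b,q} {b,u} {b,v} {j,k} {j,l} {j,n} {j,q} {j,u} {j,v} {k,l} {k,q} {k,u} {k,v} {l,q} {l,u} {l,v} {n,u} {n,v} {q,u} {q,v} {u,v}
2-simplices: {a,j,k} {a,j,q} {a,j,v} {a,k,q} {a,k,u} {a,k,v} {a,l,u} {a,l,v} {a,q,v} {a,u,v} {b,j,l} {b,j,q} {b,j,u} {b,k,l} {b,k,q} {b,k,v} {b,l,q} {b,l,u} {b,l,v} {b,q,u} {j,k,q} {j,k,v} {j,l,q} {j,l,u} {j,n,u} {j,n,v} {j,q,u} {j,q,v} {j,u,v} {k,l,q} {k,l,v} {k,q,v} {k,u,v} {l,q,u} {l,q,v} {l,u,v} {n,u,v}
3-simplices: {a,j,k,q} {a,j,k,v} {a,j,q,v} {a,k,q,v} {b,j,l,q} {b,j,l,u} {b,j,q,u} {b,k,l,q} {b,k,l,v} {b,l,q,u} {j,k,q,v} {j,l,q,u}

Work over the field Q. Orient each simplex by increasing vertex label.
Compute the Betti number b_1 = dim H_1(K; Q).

b_1=0

n_0=9 n_1=30 n_2=37 n_3=12  [Q]
∂1: piv[aj,ak,al,aq,au,av,bj,jn] rk=8  ker:bk,bl,bq,bu,bv,jk,jl,jq,ju,jv,kl,kq,ku,kv,lq,lu,lv,nu,nv,qu,qv,uv
∂2: piv[ajk,ajq,ajv,akq,aku,akv,alu,alv,aqv,auv,bjl,bjq,bju,bkl,bkq,bkv,blq,blu,blv,bqu,jnu,jnv] rk=22  ker:jkq,jkv,jlq,jlu,jqu,jqv,juv,klq,klv,kqv,kuv,lqu,lqv,luv,nuv
∂3: piv[ajkq,ajkv,ajqv,akqv,bjlq,bjlu,bjqu,bklq,bklv,blqu] rk=10  ker:jkqv,jlqu
b_1=(30−8)−22=0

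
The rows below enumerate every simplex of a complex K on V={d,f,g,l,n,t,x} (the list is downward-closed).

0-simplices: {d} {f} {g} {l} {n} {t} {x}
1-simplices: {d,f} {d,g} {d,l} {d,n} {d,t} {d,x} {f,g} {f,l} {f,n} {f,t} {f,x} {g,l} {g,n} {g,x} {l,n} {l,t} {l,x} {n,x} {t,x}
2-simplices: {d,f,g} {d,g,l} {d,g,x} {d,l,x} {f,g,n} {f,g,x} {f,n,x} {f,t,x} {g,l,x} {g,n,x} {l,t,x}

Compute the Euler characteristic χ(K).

χ(K)=-1

n_0=7 n_1=19 n_2=11
χ=+7−19+11=-1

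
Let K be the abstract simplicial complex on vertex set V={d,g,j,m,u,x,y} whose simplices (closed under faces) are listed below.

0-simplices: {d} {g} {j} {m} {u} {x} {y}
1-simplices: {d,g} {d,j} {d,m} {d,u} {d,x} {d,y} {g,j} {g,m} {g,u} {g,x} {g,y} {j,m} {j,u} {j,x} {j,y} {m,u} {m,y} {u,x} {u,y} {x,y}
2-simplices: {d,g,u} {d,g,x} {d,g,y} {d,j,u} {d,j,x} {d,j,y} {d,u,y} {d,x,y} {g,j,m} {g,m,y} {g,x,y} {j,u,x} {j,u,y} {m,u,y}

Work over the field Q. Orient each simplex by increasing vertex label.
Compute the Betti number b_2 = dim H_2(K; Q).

n_0=7 n_1=20 n_2=14  [Q]
∂1: piv[dg,dj,dm,du,dx,dy] rk=6  ker:gj,gm,gu,gx,gy,jm,ju,jx,jy,mu,my,ux,uy,xy
∂2: piv[dgu,dgx,dgy,dju,djx,djy,duy,dxy,gjm,gmy,jux,muy] rk=12  ker:gxy,juy
b_2=(14−12)−0=2

b_2=2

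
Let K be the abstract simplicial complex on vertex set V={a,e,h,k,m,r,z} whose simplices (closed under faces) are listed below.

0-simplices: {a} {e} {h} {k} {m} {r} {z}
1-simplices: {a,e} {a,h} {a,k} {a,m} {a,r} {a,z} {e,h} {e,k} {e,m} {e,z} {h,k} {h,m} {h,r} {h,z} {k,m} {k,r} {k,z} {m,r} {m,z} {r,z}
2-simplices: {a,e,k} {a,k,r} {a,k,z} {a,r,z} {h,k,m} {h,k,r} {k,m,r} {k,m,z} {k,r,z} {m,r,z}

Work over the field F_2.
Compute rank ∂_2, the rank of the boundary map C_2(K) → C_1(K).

n_0=7 n_1=20 n_2=10  [Z2]
∂1: piv[ae,ah,ak,am,ar,az] rk=6  ker:eh,ek,em,ez,hk,hm,hr,hz,km,kr,kz,mr,mz,rz
∂2: piv[aek,akr,akz,arz,hkm,hkr,kmr,kmz] rk=8  ker:krz,mrz
rk∂_2=8

rank∂_2=8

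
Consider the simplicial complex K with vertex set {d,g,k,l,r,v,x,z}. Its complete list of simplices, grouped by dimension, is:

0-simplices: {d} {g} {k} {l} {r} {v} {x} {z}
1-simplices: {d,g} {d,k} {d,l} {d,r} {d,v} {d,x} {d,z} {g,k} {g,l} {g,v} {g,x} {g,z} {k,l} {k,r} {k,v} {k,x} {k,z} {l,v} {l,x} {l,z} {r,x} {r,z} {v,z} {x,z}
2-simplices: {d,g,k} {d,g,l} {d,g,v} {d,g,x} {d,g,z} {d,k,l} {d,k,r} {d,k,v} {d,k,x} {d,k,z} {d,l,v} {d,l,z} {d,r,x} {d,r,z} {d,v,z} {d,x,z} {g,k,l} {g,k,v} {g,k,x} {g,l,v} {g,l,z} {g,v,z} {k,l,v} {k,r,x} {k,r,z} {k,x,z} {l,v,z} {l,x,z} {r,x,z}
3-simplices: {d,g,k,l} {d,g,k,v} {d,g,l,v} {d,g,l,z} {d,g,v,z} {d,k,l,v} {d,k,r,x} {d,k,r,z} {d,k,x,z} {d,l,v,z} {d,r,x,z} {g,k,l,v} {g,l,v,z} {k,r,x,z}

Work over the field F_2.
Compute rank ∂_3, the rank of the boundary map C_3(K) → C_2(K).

n_0=8 n_1=24 n_2=29 n_3=14  [Z2]
∂1: piv[dg,dk,dl,dr,dv,dx,dz] rk=7  ker:gk,gl,gv,gx,gz,kl,kr,kv,kx,kz,lv,lx,lz,rx,rz,vz,xz
∂2: piv[dgk,dgl,dgv,dgx,dgz,dkl,dkr,dkv,dkx,dkz,dlv,dlz,drx,drz,dvz,dxz,lxz] rk=17  ker:gkl,gkv,gkx,glv,glz,gvz,klv,krx,krz,kxz,lvz,rxz
∂3: piv[dgkl,dgkv,dglv,dglz,dgvz,dklv,dkrx,dkrz,dkxz,dlvz,drxz] rk=11  ker:gklv,glvz,krxz
rk∂_3=11

rank∂_3=11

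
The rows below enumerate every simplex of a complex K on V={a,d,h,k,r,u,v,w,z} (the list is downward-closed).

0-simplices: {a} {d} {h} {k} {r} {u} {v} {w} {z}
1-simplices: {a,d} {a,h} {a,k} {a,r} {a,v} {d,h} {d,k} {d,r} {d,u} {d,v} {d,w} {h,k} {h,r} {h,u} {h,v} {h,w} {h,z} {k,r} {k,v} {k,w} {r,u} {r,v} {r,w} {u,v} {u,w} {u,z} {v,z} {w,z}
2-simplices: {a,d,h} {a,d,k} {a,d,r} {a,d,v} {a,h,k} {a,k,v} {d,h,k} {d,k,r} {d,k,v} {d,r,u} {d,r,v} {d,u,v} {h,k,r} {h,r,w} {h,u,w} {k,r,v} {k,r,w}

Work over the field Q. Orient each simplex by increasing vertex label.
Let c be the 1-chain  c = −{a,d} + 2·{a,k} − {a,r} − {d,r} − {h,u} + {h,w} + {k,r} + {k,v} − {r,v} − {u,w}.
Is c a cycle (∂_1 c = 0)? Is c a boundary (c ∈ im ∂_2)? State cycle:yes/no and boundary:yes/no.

cycle:yes boundary:yes

n_0=9 n_1=28 n_2=17  [Q]
∂1: piv[ad,ah,ak,ar,av,du,dw,hz] rk=8  ker:dh,dk,dr,dv,hk,hr,hu,hv,hw,kr,kv,kw,ru,rv,rw,uv,uw,uz,vz,wz
∂2: piv[adh,adk,adr,adv,ahk,akv,dkr,dru,drv,duv,hkr,hrw,huw,krw] rk=14  ker:dhk,dkv,krv
∂1c = 0
c vs im∂2: reduces to 0 ⇒ boundary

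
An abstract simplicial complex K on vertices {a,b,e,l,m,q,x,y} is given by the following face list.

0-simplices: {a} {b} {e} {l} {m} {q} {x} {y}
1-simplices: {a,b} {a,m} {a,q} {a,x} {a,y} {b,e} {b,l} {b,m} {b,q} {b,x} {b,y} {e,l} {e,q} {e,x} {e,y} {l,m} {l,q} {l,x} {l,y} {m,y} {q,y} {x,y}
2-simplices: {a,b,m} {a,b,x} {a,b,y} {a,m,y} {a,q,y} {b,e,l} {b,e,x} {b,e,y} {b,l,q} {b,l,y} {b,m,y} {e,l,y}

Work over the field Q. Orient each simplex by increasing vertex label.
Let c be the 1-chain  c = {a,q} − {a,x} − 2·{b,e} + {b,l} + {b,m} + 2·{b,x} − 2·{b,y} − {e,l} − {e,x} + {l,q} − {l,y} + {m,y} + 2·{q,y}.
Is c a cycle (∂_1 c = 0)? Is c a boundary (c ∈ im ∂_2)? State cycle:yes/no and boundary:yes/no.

n_0=8 n_1=22 n_2=12  [Q]
∂1: piv[ab,am,aq,ax,ay,be,bl] rk=7  ker:bm,bq,bx,by,el,eq,ex,ey,lm,lq,lx,ly,my,qy,xy
∂2: piv[abm,abx,aby,amy,aqy,bel,bex,bey,blq,bly] rk=10  ker:bmy,ely
∂1c = 0
c vs im∂2: residual ≠ 0 ⇒ not boundary

cycle:yes boundary:no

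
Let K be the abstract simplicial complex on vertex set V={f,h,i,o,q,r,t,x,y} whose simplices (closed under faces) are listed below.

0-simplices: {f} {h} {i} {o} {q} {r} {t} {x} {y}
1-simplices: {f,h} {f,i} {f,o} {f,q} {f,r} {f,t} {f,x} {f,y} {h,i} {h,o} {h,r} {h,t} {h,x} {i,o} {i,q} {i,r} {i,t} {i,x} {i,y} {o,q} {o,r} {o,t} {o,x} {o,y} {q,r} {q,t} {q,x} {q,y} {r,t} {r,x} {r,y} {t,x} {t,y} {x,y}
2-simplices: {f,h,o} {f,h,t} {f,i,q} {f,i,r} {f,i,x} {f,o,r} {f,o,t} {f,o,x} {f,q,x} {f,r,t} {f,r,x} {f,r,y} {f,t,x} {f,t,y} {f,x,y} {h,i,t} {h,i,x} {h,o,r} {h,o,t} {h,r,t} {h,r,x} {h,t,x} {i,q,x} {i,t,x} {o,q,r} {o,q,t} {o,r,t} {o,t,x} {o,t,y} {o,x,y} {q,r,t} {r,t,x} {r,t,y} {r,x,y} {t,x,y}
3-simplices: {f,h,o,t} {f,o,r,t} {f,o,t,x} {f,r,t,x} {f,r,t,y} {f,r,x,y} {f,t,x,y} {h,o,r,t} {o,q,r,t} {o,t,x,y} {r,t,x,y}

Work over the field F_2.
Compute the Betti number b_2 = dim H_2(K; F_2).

b_2=3

n_0=9 n_1=34 n_2=35 n_3=11  [Z2]
∂1: piv[fh,fi,fo,fq,fr,ft,fx,fy] rk=8  ker:hi,ho,hr,ht,hx,io,iq,ir,it,ix,iy,oq,or,ot,ox,oy,qr,qt,qx,qy,rt,rx,ry,tx,ty,xy
∂2: piv[fho,fht,fiq,fir,fix,for,fot,fox,fqx,frt,frx,fry,ftx,fty,fxy,hit,hix,hor,hrx,oqr,oqt,oty] rk=22  ker:hot,hrt,htx,iqx,itx,ort,otx,oxy,qrt,rtx,rty,rxy,txy
∂3: piv[fhot,fort,fotx,frtx,frty,frxy,ftxy,hort,oqrt,otxy] rk=10  ker:rtxy
b_2=(35−22)−10=3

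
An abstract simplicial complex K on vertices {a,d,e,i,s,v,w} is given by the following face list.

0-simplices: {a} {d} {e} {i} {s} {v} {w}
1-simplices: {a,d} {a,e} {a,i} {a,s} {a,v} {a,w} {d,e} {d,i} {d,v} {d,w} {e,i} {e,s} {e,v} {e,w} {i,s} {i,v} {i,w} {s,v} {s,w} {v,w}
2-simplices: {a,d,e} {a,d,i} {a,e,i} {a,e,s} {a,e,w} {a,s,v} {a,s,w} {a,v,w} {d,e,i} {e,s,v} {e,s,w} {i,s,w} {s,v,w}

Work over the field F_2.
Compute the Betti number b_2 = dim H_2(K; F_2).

n_0=7 n_1=20 n_2=13  [Z2]
∂1: piv[ad,ae,ai,as,av,aw] rk=6  ker:de,di,dv,dw,ei,es,ev,ew,is,iv,iw,sv,sw,vw
∂2: piv[ade,adi,aei,aes,aew,asv,asw,avw,esv,isw] rk=10  ker:dei,esw,svw
b_2=(13−10)−0=3

b_2=3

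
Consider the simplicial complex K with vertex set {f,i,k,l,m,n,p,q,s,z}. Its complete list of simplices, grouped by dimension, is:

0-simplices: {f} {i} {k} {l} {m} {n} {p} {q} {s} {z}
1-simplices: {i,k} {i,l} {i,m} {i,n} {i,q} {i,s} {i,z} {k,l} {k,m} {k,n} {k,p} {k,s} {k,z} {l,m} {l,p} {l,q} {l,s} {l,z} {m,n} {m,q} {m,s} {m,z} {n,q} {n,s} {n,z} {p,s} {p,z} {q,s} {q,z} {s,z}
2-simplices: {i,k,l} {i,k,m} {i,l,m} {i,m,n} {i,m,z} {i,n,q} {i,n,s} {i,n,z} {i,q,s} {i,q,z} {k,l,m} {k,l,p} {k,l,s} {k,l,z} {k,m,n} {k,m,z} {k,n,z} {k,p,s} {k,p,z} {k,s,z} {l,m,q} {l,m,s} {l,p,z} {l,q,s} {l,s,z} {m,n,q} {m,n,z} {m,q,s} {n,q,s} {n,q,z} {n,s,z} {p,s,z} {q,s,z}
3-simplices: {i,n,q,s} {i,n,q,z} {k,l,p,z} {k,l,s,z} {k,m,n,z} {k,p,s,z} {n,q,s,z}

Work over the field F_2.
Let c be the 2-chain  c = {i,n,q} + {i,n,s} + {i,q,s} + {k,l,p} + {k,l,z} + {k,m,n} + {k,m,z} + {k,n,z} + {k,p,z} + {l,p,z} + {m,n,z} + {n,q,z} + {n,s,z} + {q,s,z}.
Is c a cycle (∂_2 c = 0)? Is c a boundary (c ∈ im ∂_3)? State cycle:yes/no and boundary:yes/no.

cycle:yes boundary:yes

n_0=10 n_1=30 n_2=33 n_3=7  [Z2]
∂1: piv[ik,il,im,in,iq,is,iz,kp] rk=8  ker:kl,km,kn,ks,kz,lm,lp,lq,ls,lz,mn,mq,ms,mz,nq,ns,nz,ps,pz,qs,qz,sz
∂2: piv[ikl,ikm,ilm,imn,imz,inq,ins,inz,iqs,iqz,klp,kls,klz,kmn,kmz,kps,kpz,ksz,lmq,lms,lqs,mnq] rk=22  ker:klm,knz,lpz,lsz,mnz,mqs,nqs,nqz,nsz,psz,qsz
∂3: piv[inqs,inqz,klpz,klsz,kmnz,kpsz,nqsz] rk=7
∂2c = 0
c vs im∂3: reduces to 0 ⇒ boundary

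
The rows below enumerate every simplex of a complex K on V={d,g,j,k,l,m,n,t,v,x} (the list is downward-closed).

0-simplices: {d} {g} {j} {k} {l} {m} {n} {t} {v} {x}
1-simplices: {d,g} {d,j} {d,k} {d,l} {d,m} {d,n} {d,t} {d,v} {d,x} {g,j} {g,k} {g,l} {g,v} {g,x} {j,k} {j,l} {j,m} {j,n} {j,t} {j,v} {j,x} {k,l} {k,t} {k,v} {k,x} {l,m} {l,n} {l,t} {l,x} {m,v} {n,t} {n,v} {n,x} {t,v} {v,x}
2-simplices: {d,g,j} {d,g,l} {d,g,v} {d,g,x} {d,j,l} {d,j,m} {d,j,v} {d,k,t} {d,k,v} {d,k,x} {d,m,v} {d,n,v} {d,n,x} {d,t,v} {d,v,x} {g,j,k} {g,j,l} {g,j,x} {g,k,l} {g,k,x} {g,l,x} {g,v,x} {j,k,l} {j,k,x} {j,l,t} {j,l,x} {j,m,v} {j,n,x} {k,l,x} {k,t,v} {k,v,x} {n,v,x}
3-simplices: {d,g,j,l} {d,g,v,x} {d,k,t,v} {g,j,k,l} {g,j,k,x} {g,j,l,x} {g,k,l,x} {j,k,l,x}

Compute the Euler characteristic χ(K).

n_0=10 n_1=35 n_2=32 n_3=8
χ=+10−35+32−8=-1

χ(K)=-1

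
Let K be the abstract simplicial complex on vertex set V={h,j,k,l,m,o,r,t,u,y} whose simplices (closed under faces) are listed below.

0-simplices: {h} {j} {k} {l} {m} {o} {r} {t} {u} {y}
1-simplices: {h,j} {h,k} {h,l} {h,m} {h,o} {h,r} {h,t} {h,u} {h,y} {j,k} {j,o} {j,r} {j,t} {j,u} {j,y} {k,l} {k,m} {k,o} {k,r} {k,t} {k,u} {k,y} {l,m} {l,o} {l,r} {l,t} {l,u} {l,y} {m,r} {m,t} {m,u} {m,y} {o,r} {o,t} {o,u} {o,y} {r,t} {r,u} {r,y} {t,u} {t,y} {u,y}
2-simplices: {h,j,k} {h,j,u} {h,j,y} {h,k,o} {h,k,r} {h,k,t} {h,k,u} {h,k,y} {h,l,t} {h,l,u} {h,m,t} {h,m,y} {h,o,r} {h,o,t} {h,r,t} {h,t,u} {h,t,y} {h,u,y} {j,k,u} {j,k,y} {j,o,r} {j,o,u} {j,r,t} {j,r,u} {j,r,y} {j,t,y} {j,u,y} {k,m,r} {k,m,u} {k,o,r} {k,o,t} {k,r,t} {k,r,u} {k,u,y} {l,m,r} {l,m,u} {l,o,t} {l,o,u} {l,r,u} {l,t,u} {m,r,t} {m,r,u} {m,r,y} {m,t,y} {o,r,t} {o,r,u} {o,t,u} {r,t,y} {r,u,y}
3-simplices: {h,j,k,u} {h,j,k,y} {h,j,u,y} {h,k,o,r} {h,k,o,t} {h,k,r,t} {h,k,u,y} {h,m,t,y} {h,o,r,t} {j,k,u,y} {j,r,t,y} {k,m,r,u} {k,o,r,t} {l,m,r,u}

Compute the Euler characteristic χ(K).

n_0=10 n_1=42 n_2=49 n_3=14
χ=+10−42+49−14=3

χ(K)=3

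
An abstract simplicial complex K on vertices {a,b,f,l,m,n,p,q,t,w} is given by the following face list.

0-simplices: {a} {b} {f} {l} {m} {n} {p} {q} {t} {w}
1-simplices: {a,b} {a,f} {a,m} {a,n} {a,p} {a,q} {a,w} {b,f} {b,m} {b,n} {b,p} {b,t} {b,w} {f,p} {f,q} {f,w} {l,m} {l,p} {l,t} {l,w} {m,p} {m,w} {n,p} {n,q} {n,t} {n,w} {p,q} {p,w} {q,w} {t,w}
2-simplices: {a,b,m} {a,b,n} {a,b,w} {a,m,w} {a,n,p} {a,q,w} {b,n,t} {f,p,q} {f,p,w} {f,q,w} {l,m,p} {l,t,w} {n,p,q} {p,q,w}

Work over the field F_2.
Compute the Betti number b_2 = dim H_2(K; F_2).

n_0=10 n_1=30 n_2=14  [Z2]
∂1: piv[ab,af,am,an,ap,aq,aw,bt,lm] rk=9  ker:bf,bm,bn,bp,bw,fp,fq,fw,lp,lt,lw,mp,mw,np,nq,nt,nw,pq,pw,qw,tw
∂2: piv[abm,abn,abw,amw,anp,aqw,bnt,fpq,fpw,fqw,lmp,ltw,npq] rk=13  ker:pqw
b_2=(14−13)−0=1

b_2=1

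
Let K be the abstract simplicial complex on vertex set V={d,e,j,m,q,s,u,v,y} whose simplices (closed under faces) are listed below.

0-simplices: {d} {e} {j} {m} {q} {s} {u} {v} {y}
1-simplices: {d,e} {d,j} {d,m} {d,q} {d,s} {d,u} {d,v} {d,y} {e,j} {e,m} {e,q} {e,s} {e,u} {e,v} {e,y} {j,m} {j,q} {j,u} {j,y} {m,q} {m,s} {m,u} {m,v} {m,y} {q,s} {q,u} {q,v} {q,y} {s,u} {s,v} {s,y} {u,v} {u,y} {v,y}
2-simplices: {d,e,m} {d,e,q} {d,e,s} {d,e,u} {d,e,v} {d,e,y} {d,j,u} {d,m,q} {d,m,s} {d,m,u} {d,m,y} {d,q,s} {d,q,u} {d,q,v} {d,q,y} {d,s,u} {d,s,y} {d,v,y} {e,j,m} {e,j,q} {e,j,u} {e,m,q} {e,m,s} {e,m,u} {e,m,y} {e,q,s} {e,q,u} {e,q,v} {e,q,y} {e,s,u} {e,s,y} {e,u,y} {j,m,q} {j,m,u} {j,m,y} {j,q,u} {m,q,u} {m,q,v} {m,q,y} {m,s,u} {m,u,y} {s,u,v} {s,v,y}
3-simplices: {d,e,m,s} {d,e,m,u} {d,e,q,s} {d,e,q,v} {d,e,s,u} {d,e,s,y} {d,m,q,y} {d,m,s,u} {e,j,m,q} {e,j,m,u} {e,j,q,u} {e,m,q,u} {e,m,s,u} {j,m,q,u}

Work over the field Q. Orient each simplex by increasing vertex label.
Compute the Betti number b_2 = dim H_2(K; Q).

b_2=5

n_0=9 n_1=34 n_2=43 n_3=14  [Q]
∂1: piv[de,dj,dm,dq,ds,du,dv,dy] rk=8  ker:ej,em,eq,es,eu,ev,ey,jm,jq,ju,jy,mq,ms,mu,mv,my,qs,qu,qv,qy,su,sv,sy,uv,uy,vy
∂2: piv[dem,deq,des,deu,dev,dey,dju,dmq,dms,dmu,dmy,dqs,dqu,dqv,dqy,dsu,dsy,dvy,ejm,ejq,eju,euy,jmy,mqv,suv,svy] rk=26  ker:emq,ems,emu,emy,eqs,equ,eqv,eqy,esu,esy,jmq,jmu,jqu,mqu,mqy,msu,muy
∂3: piv[dems,demu,deqs,deqv,desu,desy,dmqy,dmsu,ejmq,ejmu,ejqu,emqu] rk=12  ker:emsu,jmqu
b_2=(43−26)−12=5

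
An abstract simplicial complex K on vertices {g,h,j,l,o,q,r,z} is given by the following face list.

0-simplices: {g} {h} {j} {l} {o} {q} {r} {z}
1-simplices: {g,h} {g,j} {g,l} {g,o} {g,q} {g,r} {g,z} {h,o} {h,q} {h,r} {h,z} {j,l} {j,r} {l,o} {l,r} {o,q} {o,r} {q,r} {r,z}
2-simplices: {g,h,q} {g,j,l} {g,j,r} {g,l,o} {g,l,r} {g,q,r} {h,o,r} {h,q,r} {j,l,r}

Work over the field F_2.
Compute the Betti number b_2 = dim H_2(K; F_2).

b_2=1

n_0=8 n_1=19 n_2=9  [Z2]
∂1: piv[gh,gj,gl,go,gq,gr,gz] rk=7  ker:ho,hq,hr,hz,jl,jr,lo,lr,oq,or,qr,rz
∂2: piv[ghq,gjl,gjr,glo,glr,gqr,hor,hqr] rk=8  ker:jlr
b_2=(9−8)−0=1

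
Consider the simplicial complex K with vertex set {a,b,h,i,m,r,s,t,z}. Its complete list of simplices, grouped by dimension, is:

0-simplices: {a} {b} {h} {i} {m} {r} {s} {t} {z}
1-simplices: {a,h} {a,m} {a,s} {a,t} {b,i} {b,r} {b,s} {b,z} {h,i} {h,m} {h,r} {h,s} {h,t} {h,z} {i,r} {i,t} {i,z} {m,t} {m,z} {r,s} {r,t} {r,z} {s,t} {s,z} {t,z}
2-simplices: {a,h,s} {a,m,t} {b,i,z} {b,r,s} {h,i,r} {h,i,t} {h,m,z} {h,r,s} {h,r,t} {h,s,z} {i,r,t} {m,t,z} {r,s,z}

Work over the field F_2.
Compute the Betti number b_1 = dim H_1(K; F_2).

n_0=9 n_1=25 n_2=13  [Z2]
∂1: piv[ah,am,as,at,bi,br,bs,bz] rk=8  ker:hi,hm,hr,hs,ht,hz,ir,it,iz,mt,mz,rs,rt,rz,st,sz,tz
∂2: piv[ahs,amt,biz,brs,hir,hit,hmz,hrs,hrt,hsz,mtz,rsz] rk=12  ker:irt
b_1=(25−8)−12=5

b_1=5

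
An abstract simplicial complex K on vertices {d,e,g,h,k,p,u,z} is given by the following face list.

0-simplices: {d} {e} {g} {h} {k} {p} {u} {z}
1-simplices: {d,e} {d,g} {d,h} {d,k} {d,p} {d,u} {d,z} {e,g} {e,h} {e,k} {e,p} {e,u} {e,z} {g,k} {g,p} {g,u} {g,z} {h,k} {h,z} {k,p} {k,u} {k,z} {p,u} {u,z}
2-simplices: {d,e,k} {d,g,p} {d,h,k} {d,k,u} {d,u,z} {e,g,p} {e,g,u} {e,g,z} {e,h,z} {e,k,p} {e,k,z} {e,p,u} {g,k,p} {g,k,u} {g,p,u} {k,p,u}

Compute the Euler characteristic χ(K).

χ(K)=0

n_0=8 n_1=24 n_2=16
χ=+8−24+16=0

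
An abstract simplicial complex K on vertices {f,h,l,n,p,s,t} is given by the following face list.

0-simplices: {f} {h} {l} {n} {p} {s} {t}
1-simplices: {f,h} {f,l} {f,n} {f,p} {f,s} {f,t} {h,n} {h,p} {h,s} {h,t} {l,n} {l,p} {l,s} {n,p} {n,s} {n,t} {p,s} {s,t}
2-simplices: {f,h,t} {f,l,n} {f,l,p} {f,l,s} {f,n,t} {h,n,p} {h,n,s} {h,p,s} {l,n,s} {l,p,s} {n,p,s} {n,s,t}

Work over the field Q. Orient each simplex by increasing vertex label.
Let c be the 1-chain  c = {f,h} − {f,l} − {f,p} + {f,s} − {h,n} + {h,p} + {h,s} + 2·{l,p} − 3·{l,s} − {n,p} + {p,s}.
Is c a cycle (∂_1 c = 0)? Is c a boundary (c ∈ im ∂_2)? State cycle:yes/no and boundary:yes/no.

n_0=7 n_1=18 n_2=12  [Q]
∂1: piv[fh,fl,fn,fp,fs,ft] rk=6  ker:hn,hp,hs,ht,ln,lp,ls,np,ns,nt,ps,st
∂2: piv[fht,fln,flp,fls,fnt,hnp,hns,hps,lns,lps,nst] rk=11  ker:nps
∂1c = 0
c vs im∂2: residual ≠ 0 ⇒ not boundary

cycle:yes boundary:no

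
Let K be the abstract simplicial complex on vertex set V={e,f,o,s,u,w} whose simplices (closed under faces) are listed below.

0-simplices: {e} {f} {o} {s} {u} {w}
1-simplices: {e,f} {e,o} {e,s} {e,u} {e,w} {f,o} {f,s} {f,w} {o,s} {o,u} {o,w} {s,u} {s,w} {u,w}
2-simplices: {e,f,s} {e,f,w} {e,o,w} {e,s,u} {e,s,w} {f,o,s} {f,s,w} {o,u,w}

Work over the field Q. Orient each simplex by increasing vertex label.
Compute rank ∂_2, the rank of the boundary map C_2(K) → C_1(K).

rank∂_2=7

n_0=6 n_1=14 n_2=8  [Q]
∂1: piv[ef,eo,es,eu,ew] rk=5  ker:fo,fs,fw,os,ou,ow,su,sw,uw
∂2: piv[efs,efw,eow,esu,esw,fos,ouw] rk=7  ker:fsw
rk∂_2=7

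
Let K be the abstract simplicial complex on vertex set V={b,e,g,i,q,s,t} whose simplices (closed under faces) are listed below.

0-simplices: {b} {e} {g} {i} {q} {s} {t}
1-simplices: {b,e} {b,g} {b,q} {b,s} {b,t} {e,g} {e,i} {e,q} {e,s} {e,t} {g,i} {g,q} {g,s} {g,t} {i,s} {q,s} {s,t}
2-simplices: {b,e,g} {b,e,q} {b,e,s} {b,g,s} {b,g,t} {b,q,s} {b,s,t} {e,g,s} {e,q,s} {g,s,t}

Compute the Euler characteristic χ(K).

χ(K)=0

n_0=7 n_1=17 n_2=10
χ=+7−17+10=0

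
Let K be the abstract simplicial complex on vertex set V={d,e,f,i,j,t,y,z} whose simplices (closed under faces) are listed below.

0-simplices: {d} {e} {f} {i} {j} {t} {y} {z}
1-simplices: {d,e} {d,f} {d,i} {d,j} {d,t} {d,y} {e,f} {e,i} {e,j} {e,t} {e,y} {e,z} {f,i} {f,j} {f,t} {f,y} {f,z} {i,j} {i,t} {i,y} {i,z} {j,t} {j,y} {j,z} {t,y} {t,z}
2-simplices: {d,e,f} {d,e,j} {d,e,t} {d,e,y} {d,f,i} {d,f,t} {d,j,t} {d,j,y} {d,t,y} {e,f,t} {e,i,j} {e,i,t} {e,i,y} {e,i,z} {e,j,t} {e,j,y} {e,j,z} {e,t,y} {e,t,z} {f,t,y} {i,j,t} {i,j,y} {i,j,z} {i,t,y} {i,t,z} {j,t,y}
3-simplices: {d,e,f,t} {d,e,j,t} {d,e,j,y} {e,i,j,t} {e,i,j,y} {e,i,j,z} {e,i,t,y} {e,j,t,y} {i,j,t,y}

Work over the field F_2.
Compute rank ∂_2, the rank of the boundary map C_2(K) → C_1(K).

rank∂_2=16

n_0=8 n_1=26 n_2=26 n_3=9  [Z2]
∂1: piv[de,df,di,dj,dt,dy,ez] rk=7  ker:ef,ei,ej,et,ey,fi,fj,ft,fy,fz,ij,it,iy,iz,jt,jy,jz,ty,tz
∂2: piv[def,dej,det,dey,dfi,dft,djt,djy,dty,eij,eit,eiy,eiz,ejz,etz,fty] rk=16  ker:eft,ejt,ejy,ety,ijt,ijy,ijz,ity,itz,jty
∂3: piv[deft,dejt,dejy,eijt,eijy,eijz,eity,ejty] rk=8  ker:ijty
rk∂_2=16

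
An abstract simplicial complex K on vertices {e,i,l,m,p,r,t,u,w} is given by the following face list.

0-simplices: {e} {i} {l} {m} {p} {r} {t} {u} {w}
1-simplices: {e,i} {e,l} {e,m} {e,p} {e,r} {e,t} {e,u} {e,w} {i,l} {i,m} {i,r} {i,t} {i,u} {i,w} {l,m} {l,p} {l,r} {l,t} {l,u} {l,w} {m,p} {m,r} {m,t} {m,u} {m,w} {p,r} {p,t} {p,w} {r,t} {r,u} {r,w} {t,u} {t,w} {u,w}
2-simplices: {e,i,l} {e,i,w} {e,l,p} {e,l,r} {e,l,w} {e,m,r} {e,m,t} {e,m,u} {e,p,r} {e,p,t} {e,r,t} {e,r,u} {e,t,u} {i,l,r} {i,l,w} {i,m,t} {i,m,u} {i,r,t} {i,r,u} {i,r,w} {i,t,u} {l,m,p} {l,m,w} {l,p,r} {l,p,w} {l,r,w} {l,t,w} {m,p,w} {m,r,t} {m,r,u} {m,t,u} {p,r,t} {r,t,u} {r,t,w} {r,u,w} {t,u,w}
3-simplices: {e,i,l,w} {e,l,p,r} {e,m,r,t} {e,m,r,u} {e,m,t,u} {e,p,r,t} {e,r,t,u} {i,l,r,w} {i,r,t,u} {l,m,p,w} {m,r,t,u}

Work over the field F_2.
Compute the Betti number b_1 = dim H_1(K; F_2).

n_0=9 n_1=34 n_2=36 n_3=11  [Z2]
∂1: piv[ei,el,em,ep,er,et,eu,ew] rk=8  ker:il,im,ir,it,iu,iw,lm,lp,lr,lt,lu,lw,mp,mr,mt,mu,mw,pr,pt,pw,rt,ru,rw,tu,tw,uw
∂2: piv[eil,eiw,elp,elr,elw,emr,emt,emu,epr,ept,ert,eru,etu,ilr,imt,imu,irt,irw,lmp,lmw,lpw,ltw,rtw,ruw] rk=24  ker:ilw,iru,itu,lpr,lrw,mpw,mrt,mru,mtu,prt,rtu,tuw
∂3: piv[eilw,elpr,emrt,emru,emtu,eprt,ertu,ilrw,irtu,lmpw] rk=10  ker:mrtu
b_1=(34−8)−24=2

b_1=2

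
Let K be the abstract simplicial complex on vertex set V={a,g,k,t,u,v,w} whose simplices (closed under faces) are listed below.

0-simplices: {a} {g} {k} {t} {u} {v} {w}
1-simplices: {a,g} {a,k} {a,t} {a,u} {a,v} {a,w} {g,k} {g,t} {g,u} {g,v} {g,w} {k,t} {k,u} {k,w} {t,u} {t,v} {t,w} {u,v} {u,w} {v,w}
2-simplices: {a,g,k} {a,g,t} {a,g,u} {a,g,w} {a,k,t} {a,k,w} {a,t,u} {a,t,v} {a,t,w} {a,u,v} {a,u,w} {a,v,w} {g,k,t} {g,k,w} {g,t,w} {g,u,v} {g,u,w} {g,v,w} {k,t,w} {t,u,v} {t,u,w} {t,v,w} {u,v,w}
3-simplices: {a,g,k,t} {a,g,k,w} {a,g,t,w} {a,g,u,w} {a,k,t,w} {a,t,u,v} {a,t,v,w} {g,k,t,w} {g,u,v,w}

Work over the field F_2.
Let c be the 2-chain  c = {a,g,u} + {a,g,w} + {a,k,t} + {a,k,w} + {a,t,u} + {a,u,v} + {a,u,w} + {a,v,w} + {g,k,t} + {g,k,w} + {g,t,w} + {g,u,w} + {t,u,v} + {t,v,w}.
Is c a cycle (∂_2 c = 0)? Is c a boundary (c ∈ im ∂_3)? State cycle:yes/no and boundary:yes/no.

n_0=7 n_1=20 n_2=23 n_3=9  [Z2]
∂1: piv[ag,ak,at,au,av,aw] rk=6  ker:gk,gt,gu,gv,gw,kt,ku,kw,tu,tv,tw,uv,uw,vw
∂2: piv[agk,agt,agu,agw,akt,akw,atu,atv,atw,auv,auw,avw,guv] rk=13  ker:gkt,gkw,gtw,guw,gvw,ktw,tuv,tuw,tvw,uvw
∂3: piv[agkt,agkw,agtw,aguw,aktw,atuv,atvw,guvw] rk=8  ker:gktw
∂2c = 0
c vs im∂3: reduces to 0 ⇒ boundary

cycle:yes boundary:yes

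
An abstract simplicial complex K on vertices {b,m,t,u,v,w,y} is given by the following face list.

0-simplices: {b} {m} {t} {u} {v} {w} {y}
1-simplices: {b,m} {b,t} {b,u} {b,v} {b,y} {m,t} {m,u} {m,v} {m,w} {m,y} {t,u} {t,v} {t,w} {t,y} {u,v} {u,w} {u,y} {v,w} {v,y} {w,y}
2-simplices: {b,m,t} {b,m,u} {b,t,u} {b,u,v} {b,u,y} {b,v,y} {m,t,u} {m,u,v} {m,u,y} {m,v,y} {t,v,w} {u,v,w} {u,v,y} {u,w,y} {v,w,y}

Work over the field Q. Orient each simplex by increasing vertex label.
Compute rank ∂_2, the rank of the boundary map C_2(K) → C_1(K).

n_0=7 n_1=20 n_2=15  [Q]
∂1: piv[bm,bt,bu,bv,by,mw] rk=6  ker:mt,mu,mv,my,tu,tv,tw,ty,uv,uw,uy,vw,vy,wy
∂2: piv[bmt,bmu,btu,buv,buy,bvy,muv,muy,tvw,uvw,uwy] rk=11  ker:mtu,mvy,uvy,vwy
rk∂_2=11

rank∂_2=11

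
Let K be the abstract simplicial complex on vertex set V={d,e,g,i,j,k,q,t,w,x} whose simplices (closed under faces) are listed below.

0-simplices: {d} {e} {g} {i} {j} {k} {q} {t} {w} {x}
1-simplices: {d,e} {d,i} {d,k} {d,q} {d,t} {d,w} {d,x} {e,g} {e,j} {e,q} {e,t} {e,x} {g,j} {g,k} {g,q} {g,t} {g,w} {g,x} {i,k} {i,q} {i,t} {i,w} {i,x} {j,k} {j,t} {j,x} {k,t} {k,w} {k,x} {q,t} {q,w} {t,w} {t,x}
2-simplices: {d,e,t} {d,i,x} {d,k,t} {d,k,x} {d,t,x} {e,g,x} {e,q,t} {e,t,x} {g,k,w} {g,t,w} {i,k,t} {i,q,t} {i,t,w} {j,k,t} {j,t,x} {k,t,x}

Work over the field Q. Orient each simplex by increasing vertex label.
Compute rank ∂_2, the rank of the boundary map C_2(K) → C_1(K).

n_0=10 n_1=33 n_2=16  [Q]
∂1: piv[de,di,dk,dq,dt,dw,dx,eg,ej] rk=9  ker:eq,et,ex,gj,gk,gq,gt,gw,gx,ik,iq,it,iw,ix,jk,jt,jx,kt,kw,kx,qt,qw,tw,tx
∂2: piv[det,dix,dkt,dkx,dtx,egx,eqt,etx,gkw,gtw,ikt,iqt,itw,jkt,jtx] rk=15  ker:ktx
rk∂_2=15

rank∂_2=15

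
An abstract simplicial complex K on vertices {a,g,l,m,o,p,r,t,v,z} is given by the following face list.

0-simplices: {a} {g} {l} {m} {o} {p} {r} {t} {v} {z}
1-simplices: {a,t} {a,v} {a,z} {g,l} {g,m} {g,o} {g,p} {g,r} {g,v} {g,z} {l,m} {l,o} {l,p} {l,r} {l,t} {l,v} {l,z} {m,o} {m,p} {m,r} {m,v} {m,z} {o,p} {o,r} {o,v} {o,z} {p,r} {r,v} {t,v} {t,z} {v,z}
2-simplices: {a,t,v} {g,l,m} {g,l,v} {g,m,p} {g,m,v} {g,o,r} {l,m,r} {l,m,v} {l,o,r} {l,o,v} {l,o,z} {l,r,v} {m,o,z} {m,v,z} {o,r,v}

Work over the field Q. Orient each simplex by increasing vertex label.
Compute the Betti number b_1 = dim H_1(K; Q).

n_0=10 n_1=31 n_2=15  [Q]
∂1: piv[at,av,az,gl,gm,go,gp,gr,gv] rk=9  ker:gz,lm,lo,lp,lr,lt,lv,lz,mo,mp,mr,mv,mz,op,or,ov,oz,pr,rv,tv,tz,vz
∂2: piv[atv,glm,glv,gmp,gmv,gor,lmr,lor,lov,loz,lrv,moz,mvz] rk=13  ker:lmv,orv
b_1=(31−9)−13=9

b_1=9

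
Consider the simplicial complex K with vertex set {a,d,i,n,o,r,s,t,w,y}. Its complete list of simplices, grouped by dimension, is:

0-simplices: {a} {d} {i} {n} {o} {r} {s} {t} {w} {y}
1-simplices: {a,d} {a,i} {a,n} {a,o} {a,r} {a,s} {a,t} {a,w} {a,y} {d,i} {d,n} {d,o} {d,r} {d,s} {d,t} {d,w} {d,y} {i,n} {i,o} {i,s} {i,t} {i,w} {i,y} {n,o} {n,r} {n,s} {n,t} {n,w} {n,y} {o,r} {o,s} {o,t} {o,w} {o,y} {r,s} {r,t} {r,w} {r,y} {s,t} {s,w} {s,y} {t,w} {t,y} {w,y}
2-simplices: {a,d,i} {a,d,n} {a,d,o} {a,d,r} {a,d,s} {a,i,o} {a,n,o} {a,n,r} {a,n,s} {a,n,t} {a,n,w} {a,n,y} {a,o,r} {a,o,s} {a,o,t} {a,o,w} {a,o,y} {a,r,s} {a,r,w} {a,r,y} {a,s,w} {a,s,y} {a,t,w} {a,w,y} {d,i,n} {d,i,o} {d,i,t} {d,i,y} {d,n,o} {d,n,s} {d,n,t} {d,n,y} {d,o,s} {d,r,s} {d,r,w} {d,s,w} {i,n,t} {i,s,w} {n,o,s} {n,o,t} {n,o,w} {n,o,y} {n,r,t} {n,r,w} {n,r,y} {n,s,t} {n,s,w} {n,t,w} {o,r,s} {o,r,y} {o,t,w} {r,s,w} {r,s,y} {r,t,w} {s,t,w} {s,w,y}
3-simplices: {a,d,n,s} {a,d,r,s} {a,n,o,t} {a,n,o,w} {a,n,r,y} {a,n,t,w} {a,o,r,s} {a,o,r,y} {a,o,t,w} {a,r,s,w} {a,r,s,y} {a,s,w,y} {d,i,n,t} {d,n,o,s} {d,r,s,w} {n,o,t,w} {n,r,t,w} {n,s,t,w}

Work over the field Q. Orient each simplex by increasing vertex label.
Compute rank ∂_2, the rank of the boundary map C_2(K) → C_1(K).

rank∂_2=33

n_0=10 n_1=44 n_2=56 n_3=18  [Q]
∂1: piv[ad,ai,an,ao,ar,as,at,aw,ay] rk=9  ker:di,dn,do,dr,ds,dt,dw,dy,in,io,is,it,iw,iy,no,nr,ns,nt,nw,ny,or,os,ot,ow,oy,rs,rt,rw,ry,st,sw,sy,tw,ty,wy
∂2: piv[adi,adn,ado,adr,ads,aio,ano,anr,ans,ant,anw,any,aor,aos,aot,aow,aoy,ars,arw,ary,asw,asy,atw,awy,din,dit,diy,dnt,dny,drw,isw,nrt,nst] rk=33  ker:dio,dno,dns,dos,drs,dsw,int,nos,not,now,noy,nrw,nry,nsw,ntw,ors,ory,otw,rsw,rsy,rtw,stw,swy
∂3: piv[adns,adrs,anot,anow,anry,antw,aors,aory,aotw,arsw,arsy,aswy,dint,dnos,drsw,nrtw,nstw] rk=17  ker:notw
rk∂_2=33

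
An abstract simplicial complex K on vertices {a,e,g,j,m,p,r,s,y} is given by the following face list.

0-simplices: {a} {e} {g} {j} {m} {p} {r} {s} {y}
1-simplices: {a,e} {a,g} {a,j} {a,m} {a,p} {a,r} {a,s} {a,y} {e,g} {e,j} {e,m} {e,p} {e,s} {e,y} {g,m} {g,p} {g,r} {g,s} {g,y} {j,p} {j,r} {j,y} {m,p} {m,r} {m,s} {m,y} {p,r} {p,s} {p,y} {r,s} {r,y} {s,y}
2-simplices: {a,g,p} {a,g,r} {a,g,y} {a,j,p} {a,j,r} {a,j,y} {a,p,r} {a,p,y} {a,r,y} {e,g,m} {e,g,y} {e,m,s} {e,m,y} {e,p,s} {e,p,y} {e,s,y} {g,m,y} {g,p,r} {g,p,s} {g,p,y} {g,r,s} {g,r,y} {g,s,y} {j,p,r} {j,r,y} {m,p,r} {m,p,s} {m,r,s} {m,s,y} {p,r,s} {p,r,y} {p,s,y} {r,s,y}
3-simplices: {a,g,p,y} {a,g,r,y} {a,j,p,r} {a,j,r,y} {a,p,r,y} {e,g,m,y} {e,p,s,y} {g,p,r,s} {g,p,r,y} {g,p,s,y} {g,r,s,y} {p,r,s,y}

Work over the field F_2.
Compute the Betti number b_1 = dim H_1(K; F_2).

n_0=9 n_1=32 n_2=33 n_3=12  [Z2]
∂1: piv[ae,ag,aj,am,ap,ar,as,ay] rk=8  ker:eg,ej,em,ep,es,ey,gm,gp,gr,gs,gy,jp,jr,jy,mp,mr,ms,my,pr,ps,py,rs,ry,sy
∂2: piv[agp,agr,agy,ajp,ajr,ajy,apr,apy,ary,egm,egy,ems,emy,eps,epy,esy,gps,grs,mpr,mps] rk=20  ker:gmy,gpr,gpy,gry,gsy,jpr,jry,mrs,msy,prs,pry,psy,rsy
∂3: piv[agpy,agry,ajpr,ajry,apry,egmy,epsy,gprs,gpry,gpsy,grsy] rk=11  ker:prsy
b_1=(32−8)−20=4

b_1=4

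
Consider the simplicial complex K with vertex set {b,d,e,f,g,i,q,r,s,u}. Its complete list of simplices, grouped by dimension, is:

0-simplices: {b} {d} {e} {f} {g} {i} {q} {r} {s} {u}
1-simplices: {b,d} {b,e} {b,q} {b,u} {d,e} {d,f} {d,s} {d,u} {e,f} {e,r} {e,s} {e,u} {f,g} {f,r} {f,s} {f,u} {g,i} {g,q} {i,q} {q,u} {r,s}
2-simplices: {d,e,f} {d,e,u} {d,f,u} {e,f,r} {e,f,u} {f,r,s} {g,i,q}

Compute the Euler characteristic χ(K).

n_0=10 n_1=21 n_2=7
χ=+10−21+7=-4

χ(K)=-4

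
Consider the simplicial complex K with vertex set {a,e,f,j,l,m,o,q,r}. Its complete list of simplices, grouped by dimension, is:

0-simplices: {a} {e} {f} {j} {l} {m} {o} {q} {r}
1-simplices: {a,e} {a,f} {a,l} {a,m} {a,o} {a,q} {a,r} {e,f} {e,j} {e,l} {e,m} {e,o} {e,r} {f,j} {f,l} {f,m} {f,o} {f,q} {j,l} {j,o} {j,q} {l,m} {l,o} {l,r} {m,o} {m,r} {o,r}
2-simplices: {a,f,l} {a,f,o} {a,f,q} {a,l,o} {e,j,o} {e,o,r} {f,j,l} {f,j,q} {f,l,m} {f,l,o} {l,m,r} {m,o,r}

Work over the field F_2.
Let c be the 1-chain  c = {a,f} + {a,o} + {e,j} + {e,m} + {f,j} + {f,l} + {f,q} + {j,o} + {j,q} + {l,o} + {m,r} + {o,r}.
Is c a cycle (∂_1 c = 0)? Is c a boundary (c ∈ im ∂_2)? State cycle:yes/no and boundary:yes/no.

cycle:yes boundary:no

n_0=9 n_1=27 n_2=12  [Z2]
∂1: piv[ae,af,al,am,ao,aq,ar,ej] rk=8  ker:ef,el,em,eo,er,fj,fl,fm,fo,fq,jl,jo,jq,lm,lo,lr,mo,mr,or
∂2: piv[afl,afo,afq,alo,ejo,eor,fjl,fjq,flm,lmr,mor] rk=11  ker:flo
∂1c = 0
c vs im∂2: residual ≠ 0 ⇒ not boundary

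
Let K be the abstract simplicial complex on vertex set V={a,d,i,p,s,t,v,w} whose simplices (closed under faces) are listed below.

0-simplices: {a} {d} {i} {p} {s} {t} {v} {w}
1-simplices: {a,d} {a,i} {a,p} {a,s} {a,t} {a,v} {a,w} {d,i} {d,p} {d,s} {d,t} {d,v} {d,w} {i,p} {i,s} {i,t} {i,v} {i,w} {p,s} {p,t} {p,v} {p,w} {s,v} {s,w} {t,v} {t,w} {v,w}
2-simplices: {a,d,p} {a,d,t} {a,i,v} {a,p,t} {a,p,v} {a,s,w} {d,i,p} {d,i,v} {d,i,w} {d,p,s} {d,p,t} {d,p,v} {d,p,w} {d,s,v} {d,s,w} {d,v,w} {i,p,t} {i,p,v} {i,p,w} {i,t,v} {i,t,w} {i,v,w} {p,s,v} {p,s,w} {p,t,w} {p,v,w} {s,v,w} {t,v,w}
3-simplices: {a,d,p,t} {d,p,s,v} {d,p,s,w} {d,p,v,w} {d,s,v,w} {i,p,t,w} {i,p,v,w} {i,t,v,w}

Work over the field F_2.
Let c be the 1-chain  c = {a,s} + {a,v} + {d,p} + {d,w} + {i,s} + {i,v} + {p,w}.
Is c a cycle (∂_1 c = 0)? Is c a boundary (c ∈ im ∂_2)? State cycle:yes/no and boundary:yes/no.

cycle:yes boundary:no

n_0=8 n_1=27 n_2=28 n_3=8  [Z2]
∂1: piv[ad,ai,ap,as,at,av,aw] rk=7  ker:di,dp,ds,dt,dv,dw,ip,is,it,iv,iw,ps,pt,pv,pw,sv,sw,tv,tw,vw
∂2: piv[adp,adt,aiv,apt,apv,asw,dip,div,diw,dps,dpv,dpw,dsv,dsw,dvw,ipt,itv,itw] rk=18  ker:dpt,ipv,ipw,ivw,psv,psw,ptw,pvw,svw,tvw
∂3: piv[adpt,dpsv,dpsw,dpvw,dsvw,iptw,ipvw,itvw] rk=8
∂1c = 0
c vs im∂2: residual ≠ 0 ⇒ not boundary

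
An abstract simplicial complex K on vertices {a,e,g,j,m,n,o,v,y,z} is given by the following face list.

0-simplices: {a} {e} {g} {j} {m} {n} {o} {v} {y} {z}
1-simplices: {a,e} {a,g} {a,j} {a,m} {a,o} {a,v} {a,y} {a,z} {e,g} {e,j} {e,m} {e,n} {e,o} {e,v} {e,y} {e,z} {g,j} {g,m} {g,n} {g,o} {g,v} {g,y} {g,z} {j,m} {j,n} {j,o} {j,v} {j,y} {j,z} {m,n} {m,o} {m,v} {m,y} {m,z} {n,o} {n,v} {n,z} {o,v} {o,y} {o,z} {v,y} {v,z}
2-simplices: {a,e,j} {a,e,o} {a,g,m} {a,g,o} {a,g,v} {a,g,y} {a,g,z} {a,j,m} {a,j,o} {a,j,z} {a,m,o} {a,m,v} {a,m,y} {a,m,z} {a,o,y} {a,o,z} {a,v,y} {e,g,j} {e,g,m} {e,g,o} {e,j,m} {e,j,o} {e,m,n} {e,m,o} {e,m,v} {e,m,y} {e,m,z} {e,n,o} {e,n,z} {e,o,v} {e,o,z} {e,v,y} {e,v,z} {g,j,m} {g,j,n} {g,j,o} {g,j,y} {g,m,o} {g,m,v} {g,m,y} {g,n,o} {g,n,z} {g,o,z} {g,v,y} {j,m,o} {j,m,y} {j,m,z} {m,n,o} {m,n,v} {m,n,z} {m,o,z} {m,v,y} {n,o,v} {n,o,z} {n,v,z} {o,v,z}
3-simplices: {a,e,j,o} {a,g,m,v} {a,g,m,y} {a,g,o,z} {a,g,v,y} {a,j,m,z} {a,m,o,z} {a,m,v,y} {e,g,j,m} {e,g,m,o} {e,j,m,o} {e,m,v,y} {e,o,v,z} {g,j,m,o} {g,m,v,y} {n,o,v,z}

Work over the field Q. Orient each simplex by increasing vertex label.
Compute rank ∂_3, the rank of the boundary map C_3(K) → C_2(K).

rank∂_3=15

n_0=10 n_1=42 n_2=56 n_3=16  [Q]
∂1: piv[ae,ag,aj,am,ao,av,ay,az,en] rk=9  ker:eg,ej,em,eo,ev,ey,ez,gj,gm,gn,go,gv,gy,gz,jm,jn,jo,jv,jy,jz,mn,mo,mv,my,mz,no,nv,nz,ov,oy,oz,vy,vz
∂2: piv[aej,aeo,agm,ago,agv,agy,agz,ajm,ajo,ajz,amo,amv,amy,amz,aoy,aoz,avy,egj,egm,ego,emn,emv,emy,emz,eno,enz,eov,evz,gjn,gjy,gno,mnv] rk=32  ker:ejm,ejo,emo,eoz,evy,gjm,gjo,gmo,gmv,gmy,gnz,goz,gvy,jmo,jmy,jmz,mno,mnz,moz,mvy,nov,noz,nvz,ovz
∂3: piv[aejo,agmv,agmy,agoz,agvy,ajmz,amoz,amvy,egjm,egmo,ejmo,emvy,eovz,gjmo,novz] rk=15  ker:gmvy
rk∂_3=15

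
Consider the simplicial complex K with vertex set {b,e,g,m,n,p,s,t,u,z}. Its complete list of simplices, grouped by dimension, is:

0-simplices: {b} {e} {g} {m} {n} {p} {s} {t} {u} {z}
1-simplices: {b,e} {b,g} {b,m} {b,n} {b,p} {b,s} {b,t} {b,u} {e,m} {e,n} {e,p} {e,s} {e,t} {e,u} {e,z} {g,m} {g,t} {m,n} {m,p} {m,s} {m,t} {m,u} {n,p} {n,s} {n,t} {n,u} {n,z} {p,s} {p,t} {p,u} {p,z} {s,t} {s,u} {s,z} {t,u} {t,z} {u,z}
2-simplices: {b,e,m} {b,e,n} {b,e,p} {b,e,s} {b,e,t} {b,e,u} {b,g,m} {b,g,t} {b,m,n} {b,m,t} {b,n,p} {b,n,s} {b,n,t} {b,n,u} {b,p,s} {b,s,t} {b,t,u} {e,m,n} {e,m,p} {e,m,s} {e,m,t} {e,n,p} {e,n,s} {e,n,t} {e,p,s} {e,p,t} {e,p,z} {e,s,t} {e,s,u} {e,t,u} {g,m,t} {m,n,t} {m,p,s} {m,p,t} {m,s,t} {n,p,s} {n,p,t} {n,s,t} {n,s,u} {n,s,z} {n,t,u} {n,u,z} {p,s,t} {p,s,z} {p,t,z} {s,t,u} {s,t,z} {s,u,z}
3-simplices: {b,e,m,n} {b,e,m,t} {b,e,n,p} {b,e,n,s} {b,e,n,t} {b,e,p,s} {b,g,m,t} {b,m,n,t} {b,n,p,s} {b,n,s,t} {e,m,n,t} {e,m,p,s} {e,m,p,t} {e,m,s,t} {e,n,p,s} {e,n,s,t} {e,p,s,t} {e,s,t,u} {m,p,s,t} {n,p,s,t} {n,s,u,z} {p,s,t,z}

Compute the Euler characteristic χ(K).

χ(K)=-1

n_0=10 n_1=37 n_2=48 n_3=22
χ=+10−37+48−22=-1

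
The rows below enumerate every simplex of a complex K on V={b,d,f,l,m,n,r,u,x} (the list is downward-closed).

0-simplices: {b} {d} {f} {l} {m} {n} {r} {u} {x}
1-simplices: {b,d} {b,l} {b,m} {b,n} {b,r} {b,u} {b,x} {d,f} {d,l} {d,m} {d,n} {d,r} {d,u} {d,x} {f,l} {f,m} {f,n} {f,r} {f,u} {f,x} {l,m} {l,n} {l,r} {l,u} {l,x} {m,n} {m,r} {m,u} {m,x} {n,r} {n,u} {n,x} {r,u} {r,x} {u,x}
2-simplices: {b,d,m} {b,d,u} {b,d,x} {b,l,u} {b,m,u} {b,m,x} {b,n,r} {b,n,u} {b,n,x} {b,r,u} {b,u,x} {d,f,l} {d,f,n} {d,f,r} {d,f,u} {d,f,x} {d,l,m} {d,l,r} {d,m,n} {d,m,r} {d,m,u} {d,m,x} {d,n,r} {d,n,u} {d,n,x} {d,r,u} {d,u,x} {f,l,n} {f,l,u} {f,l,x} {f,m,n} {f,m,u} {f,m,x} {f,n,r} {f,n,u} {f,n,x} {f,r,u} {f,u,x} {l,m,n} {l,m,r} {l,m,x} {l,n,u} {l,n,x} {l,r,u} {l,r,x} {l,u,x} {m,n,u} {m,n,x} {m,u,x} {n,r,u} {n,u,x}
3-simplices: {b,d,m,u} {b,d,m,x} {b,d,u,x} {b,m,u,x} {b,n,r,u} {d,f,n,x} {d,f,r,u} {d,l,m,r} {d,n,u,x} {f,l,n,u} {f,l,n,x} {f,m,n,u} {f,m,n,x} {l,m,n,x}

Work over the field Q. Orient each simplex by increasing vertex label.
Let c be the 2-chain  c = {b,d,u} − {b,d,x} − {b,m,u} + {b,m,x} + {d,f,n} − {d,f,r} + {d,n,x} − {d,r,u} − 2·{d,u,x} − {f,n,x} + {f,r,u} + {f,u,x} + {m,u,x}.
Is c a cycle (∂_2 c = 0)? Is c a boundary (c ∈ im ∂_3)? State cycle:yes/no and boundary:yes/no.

n_0=9 n_1=35 n_2=51 n_3=14  [Q]
∂1: piv[bd,bl,bm,bn,br,bu,bx,df] rk=8  ker:dl,dm,dn,dr,du,dx,fl,fm,fn,fr,fu,fx,lm,ln,lr,lu,lx,mn,mr,mu,mx,nr,nu,nx,ru,rx,ux
∂2: piv[bdm,bdu,bdx,blu,bmu,bmx,bnr,bnu,bnx,bru,bux,dfl,dfn,dfr,dfu,dfx,dlm,dlr,dmn,dmr,dnr,dnu,fln,flu,flx,fmn,lrx] rk=27  ker:dmu,dmx,dnx,dru,dux,fmu,fmx,fnr,fnu,fnx,fru,fux,lmn,lmr,lmx,lnu,lnx,lru,lux,mnu,mnx,mux,nru,nux
∂3: piv[bdmu,bdmx,bdux,bmux,bnru,dfnx,dfru,dlmr,dnux,flnu,flnx,fmnu,fmnx,lmnx] rk=14
∂2c = 0
c vs im∂3: residual ≠ 0 ⇒ not boundary

cycle:yes boundary:no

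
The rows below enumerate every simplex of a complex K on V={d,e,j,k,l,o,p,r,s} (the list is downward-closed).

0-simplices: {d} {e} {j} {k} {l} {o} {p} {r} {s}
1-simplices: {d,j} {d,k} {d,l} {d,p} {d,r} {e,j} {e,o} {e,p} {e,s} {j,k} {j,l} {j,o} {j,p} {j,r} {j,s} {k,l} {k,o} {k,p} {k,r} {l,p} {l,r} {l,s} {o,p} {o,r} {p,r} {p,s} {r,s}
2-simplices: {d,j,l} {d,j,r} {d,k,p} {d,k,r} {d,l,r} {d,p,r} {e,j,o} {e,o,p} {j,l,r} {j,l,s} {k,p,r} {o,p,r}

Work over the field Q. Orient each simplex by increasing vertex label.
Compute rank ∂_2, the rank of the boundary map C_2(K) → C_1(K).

rank∂_2=10

n_0=9 n_1=27 n_2=12  [Q]
∂1: piv[dj,dk,dl,dp,dr,ej,eo,es] rk=8  ker:ep,jk,jl,jo,jp,jr,js,kl,ko,kp,kr,lp,lr,ls,op,or,pr,ps,rs
∂2: piv[djl,djr,dkp,dkr,dlr,dpr,ejo,eop,jls,opr] rk=10  ker:jlr,kpr
rk∂_2=10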